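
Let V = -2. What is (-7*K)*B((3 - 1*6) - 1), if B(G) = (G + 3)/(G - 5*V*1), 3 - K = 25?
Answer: -77/3 ≈ -25.667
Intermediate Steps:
K = -22 (K = 3 - 1*25 = 3 - 25 = -22)
B(G) = (3 + G)/(10 + G) (B(G) = (G + 3)/(G - 5*(-2)*1) = (3 + G)/(G + 10*1) = (3 + G)/(G + 10) = (3 + G)/(10 + G))
(-7*K)*B((3 - 1*6) - 1) = (-7*(-22))*((3 + ((3 - 1*6) - 1))/(10 + ((3 - 1*6) - 1))) = 154*((3 + ((3 - 6) - 1))/(10 + ((3 - 6) - 1))) = 154*((3 + (-3 - 1))/(10 + (-3 - 1))) = 154*((3 - 4)/(10 - 4)) = 154*(-1/6) = -77/3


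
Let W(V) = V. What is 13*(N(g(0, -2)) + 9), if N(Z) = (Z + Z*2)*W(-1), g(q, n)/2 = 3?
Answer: -117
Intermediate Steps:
g(q, n) = 6 (g(q, n) = 2*3 = 6)
N(Z) = -3*Z (N(Z) = (Z + Z*2)*(-1) = (Z + 2*Z)*(-1) = (3*Z)*(-1) = -3*Z)
13*(N(g(0, -2)) + 9) = 13*(-3*6 + 9) = 13*(-18 + 9) = 13*(-9) = -117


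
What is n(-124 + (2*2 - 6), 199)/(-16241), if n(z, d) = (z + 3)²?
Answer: -15129/16241 ≈ -0.93153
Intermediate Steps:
n(z, d) = (3 + z)²
n(-124 + (2*2 - 6), 199)/(-16241) = (3 + (-124 + (2*2 - 6)))²/(-16241) = (3 + (-124 + (4 - 6)))²*(-1/16241) = (3 + (-124 - 2))²*(-1/16241) = (3 - 126)²*(-1/16241) = (-123)²*(-1/16241) = 15129*(-1/16241) = -15129/16241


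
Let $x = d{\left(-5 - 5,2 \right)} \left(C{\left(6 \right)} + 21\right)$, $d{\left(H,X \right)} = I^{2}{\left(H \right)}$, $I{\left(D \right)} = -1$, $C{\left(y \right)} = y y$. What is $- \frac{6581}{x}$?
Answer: $- \frac{6581}{57} \approx -115.46$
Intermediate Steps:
$C{\left(y \right)} = y^{2}$
$d{\left(H,X \right)} = 1$ ($d{\left(H,X \right)} = \left(-1\right)^{2} = 1$)
$x = 57$ ($x = 1 \left(6^{2} + 21\right) = 1 \left(36 + 21\right) = 1 \cdot 57 = 57$)
$- \frac{6581}{x} = - \frac{6581}{57}$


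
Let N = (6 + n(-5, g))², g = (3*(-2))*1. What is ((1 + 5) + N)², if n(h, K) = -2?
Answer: 484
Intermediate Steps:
g = -6 (g = -6*1 = -6)
N = 16 (N = (6 - 2)² = 4² = 16)
((1 + 5) + N)² = ((1 + 5) + 16)² = (6 + 16)² = 22² = 484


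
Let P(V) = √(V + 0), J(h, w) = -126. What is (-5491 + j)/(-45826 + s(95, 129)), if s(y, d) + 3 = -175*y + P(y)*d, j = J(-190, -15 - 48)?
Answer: 116934706/1299640407 + 241531*√95/1299640407 ≈ 0.091786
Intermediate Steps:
P(V) = √V
j = -126
s(y, d) = -3 - 175*y + d*√y (s(y, d) = -3 + (-175*y + √y*d) = -3 + (-175*y + d*√y) = -3 - 175*y + d*√y)
(-5491 + j)/(-45826 + s(95, 129)) = (-5491 - 126)/(-45826 + (-3 - 175*95 + 129*√95)) = -5617/(-45826 + (-3 - 16625 + 129*√95)) = -5617/(-45826 + (-16628 + 129*√95)) = -5617/(-62454 + 129*√95)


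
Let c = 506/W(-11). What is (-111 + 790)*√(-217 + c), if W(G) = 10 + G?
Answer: 679*I*√723 ≈ 18257.0*I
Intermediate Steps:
c = -506 (c = 506/(10 - 11) = 506/(-1) = 506*(-1) = -506)
(-111 + 790)*√(-217 + c) = (-111 + 790)*√(-217 - 506) = 679*√(-723) = 679*(I*√723) = 679*I*√723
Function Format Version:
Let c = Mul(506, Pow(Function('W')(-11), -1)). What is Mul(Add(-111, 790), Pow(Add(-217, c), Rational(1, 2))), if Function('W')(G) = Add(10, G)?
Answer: Mul(679, I, Pow(723, Rational(1, 2))) ≈ Mul(18257., I)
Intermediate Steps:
c = -506 (c = Mul(506, Pow(Add(10, -11), -1)) = Mul(506, Pow(-1, -1)) = Mul(506, -1) = -506)
Mul(Add(-111, 790), Pow(Add(-217, c), Rational(1, 2))) = Mul(Add(-111, 790), Pow(Add(-217, -506), Rational(1, 2))) = Mul(679, Pow(-723, Rational(1, 2))) = Mul(679, Mul(I, Pow(723, Rational(1, 2)))) = Mul(679, I, Pow(723, Rational(1, 2)))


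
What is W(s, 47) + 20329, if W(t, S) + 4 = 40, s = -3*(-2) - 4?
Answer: 20365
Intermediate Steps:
s = 2 (s = 6 - 4 = 2)
W(t, S) = 36 (W(t, S) = -4 + 40 = 36)
W(s, 47) + 20329 = 36 + 20329 = 20365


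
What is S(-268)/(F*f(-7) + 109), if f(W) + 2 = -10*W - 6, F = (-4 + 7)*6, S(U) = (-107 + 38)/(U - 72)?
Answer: 69/416500 ≈ 0.00016567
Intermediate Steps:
S(U) = -69/(-72 + U)
F = 18 (F = 3*6 = 18)
f(W) = -8 - 10*W (f(W) = -2 + (-10*W - 6) = -2 + (-6 - 10*W) = -8 - 10*W)
S(-268)/(F*f(-7) + 109) = (-69/(-72 - 268))/(18*(-8 - 10*(-7)) + 109) = (-69/(-340))/(18*(-8 + 70) + 109) = (-69*(-1/340))/(18*62 + 109) = 69/(340*(1116 + 109)) = (69/340)/1225 = (69/340)*(1/1225) = 69/416500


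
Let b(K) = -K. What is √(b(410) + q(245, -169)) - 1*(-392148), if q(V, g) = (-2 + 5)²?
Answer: 392148 + I*√401 ≈ 3.9215e+5 + 20.025*I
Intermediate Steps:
q(V, g) = 9 (q(V, g) = 3² = 9)
√(b(410) + q(245, -169)) - 1*(-392148) = √(-1*410 + 9) - 1*(-392148) = √(-410 + 9) + 392148 = √(-401) + 392148 = I*√401 + 392148 = 392148 + I*√401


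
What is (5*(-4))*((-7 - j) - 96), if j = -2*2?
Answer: 1980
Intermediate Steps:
j = -4 (j = -2*2 = -4)
(5*(-4))*((-7 - j) - 96) = (5*(-4))*((-7 - 1*(-4)) - 96) = -20*((-7 + 4) - 96) = -20*(-3 - 96) = -20*(-99) = 1980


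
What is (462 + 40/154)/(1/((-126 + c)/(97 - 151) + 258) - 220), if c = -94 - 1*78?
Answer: -253251310/120526021 ≈ -2.1012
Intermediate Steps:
c = -172 (c = -94 - 78 = -172)
(462 + 40/154)/(1/((-126 + c)/(97 - 151) + 258) - 220) = (462 + 40/154)/(1/((-126 - 172)/(97 - 151) + 258) - 220) = (462 + 40*(1/154))/(1/(-298/(-54) + 258) - 220) = (462 + 20/77)/(1/(-298*(-1/54) + 258) - 220) = 35594/(77*(1/(149/27 + 258) - 220)) = 35594/(77*(1/(7115/27) - 220)) = 35594/(77*(27/7115 - 220)) = 35594/(77*(-1565273/7115)) = (35594/77)*(-7115/1565273) = -253251310/120526021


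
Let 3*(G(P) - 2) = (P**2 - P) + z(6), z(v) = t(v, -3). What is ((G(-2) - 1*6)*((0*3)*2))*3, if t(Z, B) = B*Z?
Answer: 0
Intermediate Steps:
z(v) = -3*v
G(P) = -4 - P/3 + P**2/3 (G(P) = 2 + ((P**2 - P) - 3*6)/3 = 2 + ((P**2 - P) - 18)/3 = 2 + (-18 + P**2 - P)/3 = 2 + (-6 - P/3 + P**2/3) = -4 - P/3 + P**2/3)
((G(-2) - 1*6)*((0*3)*2))*3 = (((-4 - 1/3*(-2) + (1/3)*(-2)**2) - 1*6)*((0*3)*2))*3 = (((-4 + 2/3 + (1/3)*4) - 6)*(0*2))*3 = (((-4 + 2/3 + 4/3) - 6)*0)*3 = ((-2 - 6)*0)*3 = -8*0*3 = 0*3 = 0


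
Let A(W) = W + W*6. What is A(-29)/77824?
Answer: -203/77824 ≈ -0.0026084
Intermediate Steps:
A(W) = 7*W (A(W) = W + 6*W = 7*W)
A(-29)/77824 = (7*(-29))/77824 = -203*1/77824 = -203/77824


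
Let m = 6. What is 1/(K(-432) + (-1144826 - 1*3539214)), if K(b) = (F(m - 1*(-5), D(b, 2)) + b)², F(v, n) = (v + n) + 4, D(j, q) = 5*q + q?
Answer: -1/4520015 ≈ -2.2124e-7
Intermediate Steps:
D(j, q) = 6*q
F(v, n) = 4 + n + v (F(v, n) = (n + v) + 4 = 4 + n + v)
K(b) = (27 + b)² (K(b) = ((4 + 6*2 + (6 - 1*(-5))) + b)² = ((4 + 12 + (6 + 5)) + b)² = ((4 + 12 + 11) + b)² = (27 + b)²)
1/(K(-432) + (-1144826 - 1*3539214)) = 1/((27 - 432)² + (-1144826 - 1*3539214)) = 1/((-405)² + (-1144826 - 3539214)) = 1/(164025 - 4684040) = 1/(-4520015) = -1/4520015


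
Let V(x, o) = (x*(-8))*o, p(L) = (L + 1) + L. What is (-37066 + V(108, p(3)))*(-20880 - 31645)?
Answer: 2264562850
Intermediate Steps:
p(L) = 1 + 2*L (p(L) = (1 + L) + L = 1 + 2*L)
V(x, o) = -8*o*x (V(x, o) = (-8*x)*o = -8*o*x)
(-37066 + V(108, p(3)))*(-20880 - 31645) = (-37066 - 8*(1 + 2*3)*108)*(-20880 - 31645) = (-37066 - 8*(1 + 6)*108)*(-52525) = (-37066 - 8*7*108)*(-52525) = (-37066 - 6048)*(-52525) = -43114*(-52525) = 2264562850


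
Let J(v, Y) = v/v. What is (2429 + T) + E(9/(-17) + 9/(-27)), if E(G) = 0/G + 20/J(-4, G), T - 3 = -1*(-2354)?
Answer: 4806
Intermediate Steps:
T = 2357 (T = 3 - 1*(-2354) = 3 + 2354 = 2357)
J(v, Y) = 1
E(G) = 20 (E(G) = 0/G + 20/1 = 0 + 20*1 = 0 + 20 = 20)
(2429 + T) + E(9/(-17) + 9/(-27)) = (2429 + 2357) + 20 = 4786 + 20 = 4806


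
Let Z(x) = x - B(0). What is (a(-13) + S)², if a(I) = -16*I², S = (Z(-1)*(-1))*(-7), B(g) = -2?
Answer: 7273809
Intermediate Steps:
Z(x) = 2 + x (Z(x) = x - 1*(-2) = x + 2 = 2 + x)
S = 7 (S = ((2 - 1)*(-1))*(-7) = (1*(-1))*(-7) = -1*(-7) = 7)
(a(-13) + S)² = (-16*(-13)² + 7)² = (-16*169 + 7)² = (-2704 + 7)² = (-2697)² = 7273809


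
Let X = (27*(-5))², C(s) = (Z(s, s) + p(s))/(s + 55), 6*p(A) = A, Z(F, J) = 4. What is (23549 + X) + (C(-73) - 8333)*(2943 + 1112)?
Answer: -3644643733/108 ≈ -3.3747e+7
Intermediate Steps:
p(A) = A/6
C(s) = (4 + s/6)/(55 + s) (C(s) = (4 + s/6)/(s + 55) = (4 + s/6)/(55 + s))
X = 18225 (X = (-135)² = 18225)
(23549 + X) + (C(-73) - 8333)*(2943 + 1112) = (23549 + 18225) + ((24 - 73)/(6*(55 - 73)) - 8333)*(2943 + 1112) = 41774 + ((⅙)*(-49)/(-18) - 8333)*4055 = 41774 + ((⅙)*(-1/18)*(-49) - 8333)*4055 = 41774 + (49/108 - 8333)*4055 = 41774 - 899915/108*4055 = 41774 - 3649155325/108 = -3644643733/108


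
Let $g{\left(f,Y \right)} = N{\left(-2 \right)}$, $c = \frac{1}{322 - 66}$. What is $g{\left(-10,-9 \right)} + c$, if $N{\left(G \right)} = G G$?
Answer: $\frac{1025}{256} \approx 4.0039$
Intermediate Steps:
$c = \frac{1}{256} \approx 0.0039063$
$N{\left(G \right)} = G^{2}$
$g{\left(f,Y \right)} = 4$ ($g{\left(f,Y \right)} = \left(-2\right)^{2} = 4$)
$g{\left(-10,-9 \right)} + c = 4 + \frac{1}{256} = \frac{1025}{256}$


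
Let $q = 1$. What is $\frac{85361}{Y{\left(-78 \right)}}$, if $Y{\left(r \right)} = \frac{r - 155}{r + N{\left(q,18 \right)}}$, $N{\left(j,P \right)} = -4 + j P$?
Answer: $\frac{5463104}{233} \approx 23447.0$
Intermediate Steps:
$N{\left(j,P \right)} = -4 + P j$
$Y{\left(r \right)} = \frac{-155 + r}{14 + r}$ ($Y{\left(r \right)} = \frac{r - 155}{r + \left(-4 + 18 \cdot 1\right)} = \frac{-155 + r}{r + \left(-4 + 18\right)} = \frac{-155 + r}{r + 14} = \frac{-155 + r}{14 + r}$)
$\frac{85361}{Y{\left(-78 \right)}} = \frac{85361}{\frac{1}{14 - 78} \left(-155 - 78\right)} = \frac{85361}{\frac{1}{-64} \left(-233\right)} = \frac{85361}{\left(- \frac{1}{64}\right) \left(-233\right)} = \frac{85361}{\frac{233}{64}} = 85361 \cdot \frac{64}{233} = \frac{5463104}{233}$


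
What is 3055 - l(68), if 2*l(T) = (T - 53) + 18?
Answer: 6077/2 ≈ 3038.5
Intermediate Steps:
l(T) = -35/2 + T/2 (l(T) = ((T - 53) + 18)/2 = ((-53 + T) + 18)/2 = (-35 + T)/2 = -35/2 + T/2)
3055 - l(68) = 3055 - (-35/2 + (1/2)*68) = 3055 - (-35/2 + 34) = 3055 - 1*33/2 = 3055 - 33/2 = 6077/2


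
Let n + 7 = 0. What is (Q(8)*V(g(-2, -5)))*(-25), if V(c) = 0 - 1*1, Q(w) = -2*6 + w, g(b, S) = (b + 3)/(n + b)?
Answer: -100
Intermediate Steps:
n = -7 (n = -7 + 0 = -7)
g(b, S) = (3 + b)/(-7 + b) (g(b, S) = (b + 3)/(-7 + b) = (3 + b)/(-7 + b))
Q(w) = -12 + w
V(c) = -1 (V(c) = 0 - 1 = -1)
(Q(8)*V(g(-2, -5)))*(-25) = ((-12 + 8)*(-1))*(-25) = -4*(-1)*(-25) = 4*(-25) = -100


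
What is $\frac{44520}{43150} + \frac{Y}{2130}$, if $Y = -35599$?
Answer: $- \frac{5765077}{367638} \approx -15.681$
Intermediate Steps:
$\frac{44520}{43150} + \frac{Y}{2130} = \frac{44520}{43150} - \frac{35599}{2130} = 44520 \cdot \frac{1}{43150} - \frac{35599}{2130} = \frac{4452}{4315} - \frac{35599}{2130} = - \frac{5765077}{367638}$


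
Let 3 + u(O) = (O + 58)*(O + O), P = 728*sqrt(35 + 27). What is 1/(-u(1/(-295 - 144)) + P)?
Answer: -121237890285/1220428633014552503 + 27038927436248*sqrt(62)/1220428633014552503 ≈ 0.00017435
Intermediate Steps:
P = 728*sqrt(62) ≈ 5732.3
u(O) = -3 + 2*O*(58 + O) (u(O) = -3 + (O + 58)*(O + O) = -3 + (58 + O)*(2*O) = -3 + 2*O*(58 + O))
1/(-u(1/(-295 - 144)) + P) = 1/(-(-3 + 2*(1/(-295 - 144))**2 + 116/(-295 - 144)) + 728*sqrt(62)) = 1/(-(-3 + 2*(1/(-439))**2 + 116/(-439)) + 728*sqrt(62)) = 1/(-(-3 + 2*(-1/439)**2 + 116*(-1/439)) + 728*sqrt(62)) = 1/(-(-3 + 2*(1/192721) - 116/439) + 728*sqrt(62)) = 1/(-(-3 + 2/192721 - 116/439) + 728*sqrt(62)) = 1/(-1*(-629085/192721) + 728*sqrt(62)) = 1/(629085/192721 + 728*sqrt(62))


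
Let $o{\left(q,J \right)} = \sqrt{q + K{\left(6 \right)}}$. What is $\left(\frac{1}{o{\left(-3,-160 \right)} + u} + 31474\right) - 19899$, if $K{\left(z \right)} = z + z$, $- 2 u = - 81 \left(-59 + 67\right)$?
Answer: $\frac{3785026}{327} \approx 11575.0$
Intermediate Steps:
$u = 324$ ($u = - \frac{\left(-81\right) \left(-59 + 67\right)}{2} = - \frac{\left(-81\right) 8}{2} = \left(- \frac{1}{2}\right) \left(-648\right) = 324$)
$K{\left(z \right)} = 2 z$
$o{\left(q,J \right)} = \sqrt{12 + q}$ ($o{\left(q,J \right)} = \sqrt{q + 2 \cdot 6} = \sqrt{q + 12} = \sqrt{12 + q}$)
$\left(\frac{1}{o{\left(-3,-160 \right)} + u} + 31474\right) - 19899 = \left(\frac{1}{\sqrt{12 - 3} + 324} + 31474\right) - 19899 = \left(\frac{1}{\sqrt{9} + 324} + 31474\right) - 19899 = \left(\frac{1}{3 + 324} + 31474\right) - 19899 = \left(\frac{1}{327} + 31474\right) - 19899 = \frac{10291999}{327} - 19899 = \frac{3785026}{327}$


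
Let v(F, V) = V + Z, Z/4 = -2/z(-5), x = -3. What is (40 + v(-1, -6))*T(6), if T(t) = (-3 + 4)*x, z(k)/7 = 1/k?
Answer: -834/7 ≈ -119.14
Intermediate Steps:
z(k) = 7/k
Z = 40/7 (Z = 4*(-2/(7/(-5))) = 4*(-2/(7*(-⅕))) = 4*(-2/(-7/5)) = 4*(-2*(-5/7)) = 4*(10/7) = 40/7 ≈ 5.7143)
v(F, V) = 40/7 + V (v(F, V) = V + 40/7 = 40/7 + V)
T(t) = -3 (T(t) = (-3 + 4)*(-3) = 1*(-3) = -3)
(40 + v(-1, -6))*T(6) = (40 + (40/7 - 6))*(-3) = (40 - 2/7)*(-3) = (278/7)*(-3) = -834/7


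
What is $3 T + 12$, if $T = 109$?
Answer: $339$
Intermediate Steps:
$3 T + 12 = 3 \cdot 109 + 12 = 327 + 12 = 339$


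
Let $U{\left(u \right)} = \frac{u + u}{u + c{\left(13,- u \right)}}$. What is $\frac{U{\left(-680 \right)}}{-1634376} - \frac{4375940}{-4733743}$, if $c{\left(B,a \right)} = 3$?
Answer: $\frac{605231382663550}{654719587215267} \approx 0.92441$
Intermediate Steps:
$U{\left(u \right)} = \frac{2 u}{3 + u}$ ($U{\left(u \right)} = \frac{u + u}{u + 3} = \frac{2 u}{3 + u}$)
$\frac{U{\left(-680 \right)}}{-1634376} - \frac{4375940}{-4733743} = \frac{2 \left(-680\right) \frac{1}{3 - 680}}{-1634376} - \frac{4375940}{-4733743} = 2 \left(-680\right) \frac{1}{-677} \left(- \frac{1}{1634376}\right) - - \frac{4375940}{4733743} = 2 \left(-680\right) \left(- \frac{1}{677}\right) \left(- \frac{1}{1634376}\right) + \frac{4375940}{4733743} = \frac{1360}{677} \left(- \frac{1}{1634376}\right) + \frac{4375940}{4733743} = - \frac{170}{138309069} + \frac{4375940}{4733743} = \frac{605231382663550}{654719587215267}$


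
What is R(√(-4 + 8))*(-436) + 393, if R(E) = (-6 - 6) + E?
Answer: 4753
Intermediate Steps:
R(E) = -12 + E
R(√(-4 + 8))*(-436) + 393 = (-12 + √(-4 + 8))*(-436) + 393 = (-12 + √4)*(-436) + 393 = (-12 + 2)*(-436) + 393 = -10*(-436) + 393 = 4360 + 393 = 4753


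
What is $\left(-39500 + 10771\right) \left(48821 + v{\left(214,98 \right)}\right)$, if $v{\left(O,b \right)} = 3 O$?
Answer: $-1421022527$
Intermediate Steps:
$\left(-39500 + 10771\right) \left(48821 + v{\left(214,98 \right)}\right) = \left(-39500 + 10771\right) \left(48821 + 3 \cdot 214\right) = - 28729 \left(48821 + 642\right) = \left(-28729\right) 49463 = -1421022527$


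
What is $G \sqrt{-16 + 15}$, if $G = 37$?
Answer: $37 i \approx 37.0 i$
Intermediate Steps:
$G \sqrt{-16 + 15} = 37 \sqrt{-16 + 15} = 37 \sqrt{-1} = 37 i$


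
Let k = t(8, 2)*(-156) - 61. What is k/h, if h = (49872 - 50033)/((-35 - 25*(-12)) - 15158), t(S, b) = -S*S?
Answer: 147783239/161 ≈ 9.1791e+5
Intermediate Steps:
t(S, b) = -S²
k = 9923 (k = -1*8²*(-156) - 61 = -1*64*(-156) - 61 = -64*(-156) - 61 = 9984 - 61 = 9923)
h = 161/14893 (h = -161/((-35 + 300) - 15158) = -161/(265 - 15158) = -161/(-14893) = -161*(-1/14893) = 161/14893 ≈ 0.010810)
k/h = 9923/(161/14893) = 9923*(14893/161) = 147783239/161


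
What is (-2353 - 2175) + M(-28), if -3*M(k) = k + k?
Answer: -13528/3 ≈ -4509.3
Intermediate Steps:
M(k) = -2*k/3 (M(k) = -(k + k)/3 = -2*k/3)
(-2353 - 2175) + M(-28) = (-2353 - 2175) - ⅔*(-28) = -4528 + 56/3 = -13528/3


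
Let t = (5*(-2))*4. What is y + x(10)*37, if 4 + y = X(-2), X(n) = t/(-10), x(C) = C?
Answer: 370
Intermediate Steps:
t = -40 (t = -10*4 = -40)
X(n) = 4 (X(n) = -40/(-10) = -40*(-1/10) = 4)
y = 0 (y = -4 + 4 = 0)
y + x(10)*37 = 0 + 10*37 = 0 + 370 = 370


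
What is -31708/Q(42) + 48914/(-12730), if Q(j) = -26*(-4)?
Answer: -51091237/165490 ≈ -308.73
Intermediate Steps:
Q(j) = 104
-31708/Q(42) + 48914/(-12730) = -31708/104 + 48914/(-12730) = -31708*1/104 + 48914*(-1/12730) = -7927/26 - 24457/6365 = -51091237/165490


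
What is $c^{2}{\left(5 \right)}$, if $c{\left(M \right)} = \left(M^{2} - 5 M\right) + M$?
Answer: $25$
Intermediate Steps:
$c{\left(M \right)} = M^{2} - 4 M$
$c^{2}{\left(5 \right)} = \left(5 \left(-4 + 5\right)\right)^{2} = \left(5 \cdot 1\right)^{2} = 5^{2} = 25$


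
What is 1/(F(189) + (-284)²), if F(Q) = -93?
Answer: 1/80563 ≈ 1.2413e-5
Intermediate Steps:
1/(F(189) + (-284)²) = 1/(-93 + (-284)²) = 1/(-93 + 80656) = 1/80563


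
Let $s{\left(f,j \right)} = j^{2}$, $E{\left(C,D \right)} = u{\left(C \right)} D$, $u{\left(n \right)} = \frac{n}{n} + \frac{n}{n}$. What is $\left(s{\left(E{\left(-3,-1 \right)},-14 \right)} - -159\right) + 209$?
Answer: $564$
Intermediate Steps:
$u{\left(n \right)} = 2$ ($u{\left(n \right)} = 1 + 1 = 2$)
$E{\left(C,D \right)} = 2 D$
$\left(s{\left(E{\left(-3,-1 \right)},-14 \right)} - -159\right) + 209 = \left(\left(-14\right)^{2} - -159\right) + 209 = \left(196 + 159\right) + 209 = 355 + 209 = 564$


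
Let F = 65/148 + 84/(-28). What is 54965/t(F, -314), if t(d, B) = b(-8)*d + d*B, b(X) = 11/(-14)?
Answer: 113887480/1670253 ≈ 68.186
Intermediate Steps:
b(X) = -11/14 (b(X) = 11*(-1/14) = -11/14)
F = -379/148 (F = 65*(1/148) + 84*(-1/28) = 65/148 - 3 = -379/148 ≈ -2.5608)
t(d, B) = -11*d/14 + B*d (t(d, B) = -11*d/14 + d*B = -11*d/14 + B*d)
54965/t(F, -314) = 54965/(((1/14)*(-379/148)*(-11 + 14*(-314)))) = 54965/(((1/14)*(-379/148)*(-11 - 4396))) = 54965/(((1/14)*(-379/148)*(-4407))) = 54965/(1670253/2072) = 54965*(2072/1670253) = 113887480/1670253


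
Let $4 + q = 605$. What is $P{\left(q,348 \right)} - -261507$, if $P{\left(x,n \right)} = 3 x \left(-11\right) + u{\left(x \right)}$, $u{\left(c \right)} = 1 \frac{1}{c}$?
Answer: $\frac{145246075}{601} \approx 2.4167 \cdot 10^{5}$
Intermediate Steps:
$u{\left(c \right)} = \frac{1}{c}$
$q = 601$ ($q = -4 + 605 = 601$)
$P{\left(x,n \right)} = \frac{1}{x} - 33 x$ ($P{\left(x,n \right)} = 3 x \left(-11\right) + \frac{1}{x} = - 33 x + \frac{1}{x} = \frac{1}{x} - 33 x$)
$P{\left(q,348 \right)} - -261507 = \left(\frac{1}{601} - 19833\right) - -261507 = \left(\frac{1}{601} - 19833\right) + 261507 = - \frac{11919632}{601} + 261507 = \frac{145246075}{601}$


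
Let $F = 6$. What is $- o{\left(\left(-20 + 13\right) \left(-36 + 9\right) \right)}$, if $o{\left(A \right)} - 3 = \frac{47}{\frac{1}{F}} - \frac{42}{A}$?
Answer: $- \frac{2563}{9} \approx -284.78$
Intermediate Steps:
$o{\left(A \right)} = 285 - \frac{42}{A}$ ($o{\left(A \right)} = 3 + \left(\frac{47}{\frac{1}{6}} - \frac{42}{A}\right) = 3 + \left(47 \frac{1}{\frac{1}{6}} - \frac{42}{A}\right) = 3 + \left(47 \cdot 6 - \frac{42}{A}\right) = 3 + \left(282 - \frac{42}{A}\right) = 285 - \frac{42}{A}$)
$- o{\left(\left(-20 + 13\right) \left(-36 + 9\right) \right)} = - (285 - \frac{42}{\left(-20 + 13\right) \left(-36 + 9\right)}) = - (285 - \frac{42}{\left(-7\right) \left(-27\right)}) = - (285 - \frac{42}{189}) = - (285 - \frac{2}{9}) = \left(-1\right) \frac{2563}{9} = - \frac{2563}{9}$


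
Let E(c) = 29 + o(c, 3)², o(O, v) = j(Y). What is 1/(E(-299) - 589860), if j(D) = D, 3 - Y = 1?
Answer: -1/589827 ≈ -1.6954e-6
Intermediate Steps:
Y = 2 (Y = 3 - 1*1 = 3 - 1 = 2)
o(O, v) = 2
E(c) = 33 (E(c) = 29 + 2² = 29 + 4 = 33)
1/(E(-299) - 589860) = 1/(33 - 589860) = 1/(-589827) = -1/589827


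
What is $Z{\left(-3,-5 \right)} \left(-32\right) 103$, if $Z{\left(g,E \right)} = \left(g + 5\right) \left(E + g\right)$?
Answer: $52736$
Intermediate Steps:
$Z{\left(g,E \right)} = \left(5 + g\right) \left(E + g\right)$
$Z{\left(-3,-5 \right)} \left(-32\right) 103 = \left(\left(-3\right)^{2} + 5 \left(-5\right) + 5 \left(-3\right) - -15\right) \left(-32\right) 103 = \left(9 - 25 - 15 + 15\right) \left(-32\right) 103 = \left(-16\right) \left(-32\right) 103 = 512 \cdot 103 = 52736$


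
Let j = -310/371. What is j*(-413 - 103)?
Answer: 159960/371 ≈ 431.16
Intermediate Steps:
j = -310/371 (j = -310*1/371 = -310/371 ≈ -0.83558)
j*(-413 - 103) = -310*(-413 - 103)/371 = -310/371*(-516) = 159960/371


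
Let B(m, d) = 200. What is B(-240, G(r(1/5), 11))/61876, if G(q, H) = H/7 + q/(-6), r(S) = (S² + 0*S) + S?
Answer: 50/15469 ≈ 0.0032323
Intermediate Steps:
r(S) = S + S² (r(S) = (S² + 0) + S = S² + S = S + S²)
G(q, H) = -q/6 + H/7 (G(q, H) = H*(⅐) + q*(-⅙) = H/7 - q/6 = -q/6 + H/7)
B(-240, G(r(1/5), 11))/61876 = 200/61876 = 200*(1/61876) = 50/15469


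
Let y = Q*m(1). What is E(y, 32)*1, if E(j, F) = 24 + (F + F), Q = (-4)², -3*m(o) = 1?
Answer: 88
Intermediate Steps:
m(o) = -⅓ (m(o) = -⅓*1 = -⅓)
Q = 16
y = -16/3 (y = 16*(-⅓) = -16/3 ≈ -5.3333)
E(j, F) = 24 + 2*F
E(y, 32)*1 = (24 + 2*32)*1 = (24 + 64)*1 = 88*1 = 88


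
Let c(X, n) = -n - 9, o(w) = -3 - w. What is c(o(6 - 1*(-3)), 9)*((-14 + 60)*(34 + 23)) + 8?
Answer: -47188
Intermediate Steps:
c(X, n) = -9 - n
c(o(6 - 1*(-3)), 9)*((-14 + 60)*(34 + 23)) + 8 = (-9 - 1*9)*((-14 + 60)*(34 + 23)) + 8 = (-9 - 9)*(46*57) + 8 = -18*2622 + 8 = -47196 + 8 = -47188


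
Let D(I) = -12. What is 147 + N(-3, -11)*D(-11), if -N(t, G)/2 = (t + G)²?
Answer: 4851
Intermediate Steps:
N(t, G) = -2*(G + t)² (N(t, G) = -2*(t + G)² = -2*(G + t)²)
147 + N(-3, -11)*D(-11) = 147 - 2*(-11 - 3)²*(-12) = 147 - 2*(-14)²*(-12) = 147 - 2*196*(-12) = 147 - 392*(-12) = 147 + 4704 = 4851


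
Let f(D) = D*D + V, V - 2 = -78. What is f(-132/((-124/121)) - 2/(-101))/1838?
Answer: 161950215789/18018209918 ≈ 8.9881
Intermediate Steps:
V = -76 (V = 2 - 78 = -76)
f(D) = -76 + D**2 (f(D) = D*D - 76 = D**2 - 76 = -76 + D**2)
f(-132/((-124/121)) - 2/(-101))/1838 = (-76 + (-132/((-124/121)) - 2/(-101))**2)/1838 = (-76 + (-132/((-124*1/121)) - 2*(-1/101))**2)*(1/1838) = (-76 + (-132/(-124/121) + 2/101)**2)*(1/1838) = (-76 + (-132*(-121/124) + 2/101)**2)*(1/1838) = (-76 + (3993/31 + 2/101)**2)*(1/1838) = (-76 + (403355/3131)**2)*(1/1838) = (-76 + 162695256025/9803161)*(1/1838) = (161950215789/9803161)*(1/1838) = 161950215789/18018209918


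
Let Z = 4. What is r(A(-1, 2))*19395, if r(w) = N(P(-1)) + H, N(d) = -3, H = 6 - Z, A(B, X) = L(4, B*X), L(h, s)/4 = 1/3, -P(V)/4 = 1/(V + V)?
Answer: -19395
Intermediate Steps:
P(V) = -2/V (P(V) = -4/(V + V) = -4*1/(2*V) = -2/V)
L(h, s) = 4/3
A(B, X) = 4/3
H = 2 (H = 6 - 1*4 = 6 - 4 = 2)
r(w) = -1 (r(w) = -3 + 2 = -1)
r(A(-1, 2))*19395 = -1*19395 = -19395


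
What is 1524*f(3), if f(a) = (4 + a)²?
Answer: 74676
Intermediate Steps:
1524*f(3) = 1524*(4 + 3)² = 1524*7² = 1524*49 = 74676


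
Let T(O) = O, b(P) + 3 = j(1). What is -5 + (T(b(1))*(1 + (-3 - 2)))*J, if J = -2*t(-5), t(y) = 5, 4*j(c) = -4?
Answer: -165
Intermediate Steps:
j(c) = -1 (j(c) = (¼)*(-4) = -1)
b(P) = -4 (b(P) = -3 - 1 = -4)
J = -10 (J = -2*5 = -10)
-5 + (T(b(1))*(1 + (-3 - 2)))*J = -5 - 4*(1 + (-3 - 2))*(-10) = -5 - 4*(1 - 5)*(-10) = -5 - 4*(-4)*(-10) = -5 + 16*(-10) = -5 - 160 = -165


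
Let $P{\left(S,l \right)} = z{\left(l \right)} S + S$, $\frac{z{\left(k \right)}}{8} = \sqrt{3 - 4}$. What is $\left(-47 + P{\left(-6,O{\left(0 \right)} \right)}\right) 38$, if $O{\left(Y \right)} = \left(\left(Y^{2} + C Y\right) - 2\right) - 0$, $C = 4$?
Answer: $-2014 - 1824 i \approx -2014.0 - 1824.0 i$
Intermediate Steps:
$O{\left(Y \right)} = -2 + Y^{2} + 4 Y$ ($O{\left(Y \right)} = \left(\left(Y^{2} + 4 Y\right) - 2\right) - 0 = \left(-2 + Y^{2} + 4 Y\right) + 0 = -2 + Y^{2} + 4 Y$)
$z{\left(k \right)} = 8 i$ ($z{\left(k \right)} = 8 \sqrt{3 - 4} = 8 \sqrt{-1} = 8 i$)
$P{\left(S,l \right)} = S + 8 i S$ ($P{\left(S,l \right)} = 8 i S + S = S + 8 i S$)
$\left(-47 + P{\left(-6,O{\left(0 \right)} \right)}\right) 38 = \left(-47 - 6 \left(1 + 8 i\right)\right) 38 = \left(-47 - \left(6 + 48 i\right)\right) 38 = \left(-53 - 48 i\right) 38 = -2014 - 1824 i$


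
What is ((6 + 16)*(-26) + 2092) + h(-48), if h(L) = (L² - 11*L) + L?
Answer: 4304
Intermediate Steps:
h(L) = L² - 10*L
((6 + 16)*(-26) + 2092) + h(-48) = ((6 + 16)*(-26) + 2092) - 48*(-10 - 48) = (22*(-26) + 2092) - 48*(-58) = (-572 + 2092) + 2784 = 1520 + 2784 = 4304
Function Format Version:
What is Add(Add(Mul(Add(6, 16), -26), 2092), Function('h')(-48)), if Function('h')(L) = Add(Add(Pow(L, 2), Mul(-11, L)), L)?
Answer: 4304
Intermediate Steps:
Function('h')(L) = Add(Pow(L, 2), Mul(-10, L))
Add(Add(Mul(Add(6, 16), -26), 2092), Function('h')(-48)) = Add(Add(Mul(Add(6, 16), -26), 2092), Mul(-48, Add(-10, -48))) = Add(Add(Mul(22, -26), 2092), Mul(-48, -58)) = Add(Add(-572, 2092), 2784) = Add(1520, 2784) = 4304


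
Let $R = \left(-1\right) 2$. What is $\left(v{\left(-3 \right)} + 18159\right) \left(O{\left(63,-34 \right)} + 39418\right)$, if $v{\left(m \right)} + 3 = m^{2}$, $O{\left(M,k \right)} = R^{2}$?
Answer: $716100630$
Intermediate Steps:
$R = -2$
$O{\left(M,k \right)} = 4$ ($O{\left(M,k \right)} = \left(-2\right)^{2} = 4$)
$v{\left(m \right)} = -3 + m^{2}$
$\left(v{\left(-3 \right)} + 18159\right) \left(O{\left(63,-34 \right)} + 39418\right) = \left(\left(-3 + \left(-3\right)^{2}\right) + 18159\right) \left(4 + 39418\right) = \left(\left(-3 + 9\right) + 18159\right) 39422 = \left(6 + 18159\right) 39422 = 18165 \cdot 39422 = 716100630$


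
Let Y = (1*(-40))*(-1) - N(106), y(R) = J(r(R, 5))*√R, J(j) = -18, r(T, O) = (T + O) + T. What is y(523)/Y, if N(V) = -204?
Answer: -9*√523/122 ≈ -1.6871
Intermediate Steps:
r(T, O) = O + 2*T (r(T, O) = (O + T) + T = O + 2*T)
y(R) = -18*√R
Y = 244 (Y = (1*(-40))*(-1) - 1*(-204) = -40*(-1) + 204 = 40 + 204 = 244)
y(523)/Y = -18*√523/244 = -18*√523*(1/244) = -9*√523/122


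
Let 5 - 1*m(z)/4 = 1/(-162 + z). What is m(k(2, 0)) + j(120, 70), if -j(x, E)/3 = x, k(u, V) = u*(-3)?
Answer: -14279/42 ≈ -339.98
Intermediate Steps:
k(u, V) = -3*u
m(z) = 20 - 4/(-162 + z)
j(x, E) = -3*x
m(k(2, 0)) + j(120, 70) = 4*(-811 + 5*(-3*2))/(-162 - 3*2) - 3*120 = 4*(-811 + 5*(-6))/(-162 - 6) - 360 = 4*(-811 - 30)/(-168) - 360 = 4*(-1/168)*(-841) - 360 = 841/42 - 360 = -14279/42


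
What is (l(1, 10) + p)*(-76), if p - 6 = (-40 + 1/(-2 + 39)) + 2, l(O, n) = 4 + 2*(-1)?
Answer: 84284/37 ≈ 2277.9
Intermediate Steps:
l(O, n) = 2 (l(O, n) = 4 - 2 = 2)
p = -1183/37 (p = 6 + ((-40 + 1/(-2 + 39)) + 2) = 6 + ((-40 + 1/37) + 2) = 6 + (-1479/37 + 2) = 6 - 1405/37 = -1183/37 ≈ -31.973)
(l(1, 10) + p)*(-76) = (2 - 1183/37)*(-76) = -1109/37*(-76) = 84284/37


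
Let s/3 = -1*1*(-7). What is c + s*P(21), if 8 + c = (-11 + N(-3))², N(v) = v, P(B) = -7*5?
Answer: -547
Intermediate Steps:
P(B) = -35
s = 21 (s = 3*(-1*1*(-7)) = 3*(-1*(-7)) = 3*7 = 21)
c = 188 (c = -8 + (-11 - 3)² = -8 + (-14)² = -8 + 196 = 188)
c + s*P(21) = 188 + 21*(-35) = 188 - 735 = -547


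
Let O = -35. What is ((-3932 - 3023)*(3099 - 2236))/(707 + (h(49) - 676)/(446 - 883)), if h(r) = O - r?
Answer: -138049795/16301 ≈ -8468.8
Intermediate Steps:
h(r) = -35 - r
((-3932 - 3023)*(3099 - 2236))/(707 + (h(49) - 676)/(446 - 883)) = ((-3932 - 3023)*(3099 - 2236))/(707 + ((-35 - 1*49) - 676)/(446 - 883)) = (-6955*863)/(707 + ((-35 - 49) - 676)/(-437)) = -6002165/(707 + (-84 - 676)*(-1/437)) = -6002165/(707 - 760*(-1/437)) = -6002165/(707 + 40/23) = -6002165/16301/23 = -6002165*23/16301 = -138049795/16301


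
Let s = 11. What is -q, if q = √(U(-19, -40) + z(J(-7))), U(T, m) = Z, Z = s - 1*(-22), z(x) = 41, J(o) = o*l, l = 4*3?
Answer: -√74 ≈ -8.6023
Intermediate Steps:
l = 12
J(o) = 12*o (J(o) = o*12 = 12*o)
Z = 33 (Z = 11 - 1*(-22) = 11 + 22 = 33)
U(T, m) = 33
q = √74 (q = √(33 + 41) = √74 ≈ 8.6023)
-q = -√74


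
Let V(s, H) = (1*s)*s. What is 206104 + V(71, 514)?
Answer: 211145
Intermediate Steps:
V(s, H) = s² (V(s, H) = s*s = s²)
206104 + V(71, 514) = 206104 + 71² = 206104 + 5041 = 211145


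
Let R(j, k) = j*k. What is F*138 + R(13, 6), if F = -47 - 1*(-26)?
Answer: -2820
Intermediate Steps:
F = -21 (F = -47 + 26 = -21)
F*138 + R(13, 6) = -21*138 + 13*6 = -2898 + 78 = -2820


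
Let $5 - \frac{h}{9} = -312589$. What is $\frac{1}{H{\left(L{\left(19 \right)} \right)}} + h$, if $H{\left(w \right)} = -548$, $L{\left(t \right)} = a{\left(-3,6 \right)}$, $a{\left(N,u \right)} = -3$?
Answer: $\frac{1541713607}{548} \approx 2.8133 \cdot 10^{6}$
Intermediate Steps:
$L{\left(t \right)} = -3$
$h = 2813346$ ($h = 45 - -2813301 = 45 + 2813301 = 2813346$)
$\frac{1}{H{\left(L{\left(19 \right)} \right)}} + h = \frac{1}{-548} + 2813346 = - \frac{1}{548} + 2813346 = \frac{1541713607}{548}$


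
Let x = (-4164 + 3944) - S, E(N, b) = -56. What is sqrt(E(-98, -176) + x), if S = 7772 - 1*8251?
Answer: sqrt(203) ≈ 14.248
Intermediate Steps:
S = -479 (S = 7772 - 8251 = -479)
x = 259 (x = (-4164 + 3944) - 1*(-479) = -220 + 479 = 259)
sqrt(E(-98, -176) + x) = sqrt(-56 + 259) = sqrt(203)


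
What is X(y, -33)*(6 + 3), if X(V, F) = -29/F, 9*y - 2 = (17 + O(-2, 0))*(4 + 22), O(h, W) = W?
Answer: 87/11 ≈ 7.9091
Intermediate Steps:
y = 148/3 (y = 2/9 + ((17 + 0)*(4 + 22))/9 = 2/9 + (17*26)/9 = 2/9 + (⅑)*442 = 2/9 + 442/9 = 148/3 ≈ 49.333)
X(y, -33)*(6 + 3) = (-29/(-33))*(6 + 3) = -29*(-1/33)*9 = (29/33)*9 = 87/11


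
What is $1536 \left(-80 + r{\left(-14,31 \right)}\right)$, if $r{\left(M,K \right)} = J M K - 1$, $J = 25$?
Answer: $-16790016$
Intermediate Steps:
$r{\left(M,K \right)} = -1 + 25 K M$ ($r{\left(M,K \right)} = 25 M K - 1 = 25 K M - 1 = -1 + 25 K M$)
$1536 \left(-80 + r{\left(-14,31 \right)}\right) = 1536 \left(-80 + \left(-1 + 25 \cdot 31 \left(-14\right)\right)\right) = 1536 \left(-80 - 10851\right) = 1536 \left(-10931\right) = -16790016$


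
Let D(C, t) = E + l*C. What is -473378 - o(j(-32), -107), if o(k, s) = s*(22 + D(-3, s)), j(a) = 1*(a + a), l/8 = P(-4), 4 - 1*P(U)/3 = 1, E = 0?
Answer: -494136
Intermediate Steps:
P(U) = 9 (P(U) = 12 - 3*1 = 12 - 3 = 9)
l = 72 (l = 8*9 = 72)
D(C, t) = 72*C (D(C, t) = 0 + 72*C = 72*C)
j(a) = 2*a (j(a) = 1*(2*a) = 2*a)
o(k, s) = -194*s (o(k, s) = s*(22 + 72*(-3)) = s*(22 - 216) = s*(-194) = -194*s)
-473378 - o(j(-32), -107) = -473378 - (-194)*(-107) = -473378 - 1*20758 = -473378 - 20758 = -494136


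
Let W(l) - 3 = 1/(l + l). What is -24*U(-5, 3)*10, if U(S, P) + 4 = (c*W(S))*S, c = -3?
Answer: -9480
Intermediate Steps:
W(l) = 3 + 1/(2*l) (W(l) = 3 + 1/(l + l) = 3 + 1/(2*l))
U(S, P) = -4 + S*(-9 - 3/(2*S)) (U(S, P) = -4 + (-3*(3 + 1/(2*S)))*S = -4 + (-9 - 3/(2*S))*S = -4 + S*(-9 - 3/(2*S)))
-24*U(-5, 3)*10 = -24*(-11/2 - 9*(-5))*10 = -24*(-11/2 + 45)*10 = -24*79/2*10 = -948*10 = -9480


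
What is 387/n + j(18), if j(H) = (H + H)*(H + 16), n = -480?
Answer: 195711/160 ≈ 1223.2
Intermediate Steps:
j(H) = 2*H*(16 + H) (j(H) = (2*H)*(16 + H) = 2*H*(16 + H))
387/n + j(18) = 387/(-480) + 2*18*(16 + 18) = -1/480*387 + 2*18*34 = -129/160 + 1224 = 195711/160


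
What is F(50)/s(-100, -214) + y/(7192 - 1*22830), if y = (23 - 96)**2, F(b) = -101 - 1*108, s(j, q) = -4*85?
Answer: 728241/2658460 ≈ 0.27393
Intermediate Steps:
s(j, q) = -340
F(b) = -209 (F(b) = -101 - 108 = -209)
y = 5329 (y = (-73)**2 = 5329)
F(50)/s(-100, -214) + y/(7192 - 1*22830) = -209/(-340) + 5329/(7192 - 1*22830) = -209*(-1/340) + 5329/(7192 - 22830) = 209/340 + 5329/(-15638) = 209/340 + 5329*(-1/15638) = 209/340 - 5329/15638 = 728241/2658460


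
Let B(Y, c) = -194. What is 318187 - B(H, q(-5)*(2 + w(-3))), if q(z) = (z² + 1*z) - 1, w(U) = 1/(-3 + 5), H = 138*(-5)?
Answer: 318381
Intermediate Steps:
H = -690
w(U) = ½ (w(U) = 1/2 = ½)
q(z) = -1 + z + z² (q(z) = (z² + z) - 1 = (z + z²) - 1 = -1 + z + z²)
318187 - B(H, q(-5)*(2 + w(-3))) = 318187 - 1*(-194) = 318187 + 194 = 318381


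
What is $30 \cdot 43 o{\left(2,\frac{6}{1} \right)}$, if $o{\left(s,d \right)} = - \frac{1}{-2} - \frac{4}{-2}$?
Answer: $3225$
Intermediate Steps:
$o{\left(s,d \right)} = \frac{5}{2}$ ($o{\left(s,d \right)} = \left(-1\right) \left(- \frac{1}{2}\right) - -2 = \frac{1}{2} + 2 = \frac{5}{2}$)
$30 \cdot 43 o{\left(2,\frac{6}{1} \right)} = 30 \cdot 43 \cdot \frac{5}{2} = 1290 \cdot \frac{5}{2} = 3225$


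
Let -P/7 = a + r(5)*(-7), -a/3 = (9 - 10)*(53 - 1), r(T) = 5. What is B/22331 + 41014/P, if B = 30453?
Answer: -890089943/18914357 ≈ -47.059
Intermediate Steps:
a = 156 (a = -3*(9 - 10)*(53 - 1) = -(-3)*52 = -3*(-52) = 156)
P = -847 (P = -7*(156 + 5*(-7)) = -7*(156 - 35) = -7*121 = -847)
B/22331 + 41014/P = 30453/22331 + 41014/(-847) = 30453*(1/22331) + 41014*(-1/847) = 30453/22331 - 41014/847 = -890089943/18914357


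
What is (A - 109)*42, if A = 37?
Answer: -3024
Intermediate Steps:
(A - 109)*42 = (37 - 109)*42 = -72*42 = -3024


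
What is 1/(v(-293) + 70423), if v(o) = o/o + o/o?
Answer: 1/70425 ≈ 1.4199e-5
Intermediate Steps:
v(o) = 2 (v(o) = 1 + 1 = 2)
1/(v(-293) + 70423) = 1/(2 + 70423) = 1/70425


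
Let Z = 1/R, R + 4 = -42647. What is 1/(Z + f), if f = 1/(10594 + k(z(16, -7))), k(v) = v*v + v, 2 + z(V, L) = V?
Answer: 460801404/31847 ≈ 14469.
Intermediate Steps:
z(V, L) = -2 + V
R = -42651 (R = -4 - 42647 = -42651)
k(v) = v + v² (k(v) = v² + v = v + v²)
Z = -1/42651 (Z = 1/(-42651) = -1/42651 ≈ -2.3446e-5)
f = 1/10804 (f = 1/(10594 + (-2 + 16)*(1 + (-2 + 16))) = 1/(10594 + 14*(1 + 14)) = 1/(10594 + 14*15) = 1/(10594 + 210) = 1/10804 ≈ 9.2558e-5)
1/(Z + f) = 1/(-1/42651 + 1/10804) = 1/(31847/460801404) = 460801404/31847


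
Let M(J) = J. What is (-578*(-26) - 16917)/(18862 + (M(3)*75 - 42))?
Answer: -1889/19045 ≈ -0.099186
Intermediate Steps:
(-578*(-26) - 16917)/(18862 + (M(3)*75 - 42)) = (-578*(-26) - 16917)/(18862 + (3*75 - 42)) = (15028 - 16917)/(18862 + (225 - 42)) = -1889/(18862 + 183) = -1889/19045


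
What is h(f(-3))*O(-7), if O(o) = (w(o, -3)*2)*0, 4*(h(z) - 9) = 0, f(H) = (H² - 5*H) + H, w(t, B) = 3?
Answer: 0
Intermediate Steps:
f(H) = H² - 4*H
h(z) = 9 (h(z) = 9 + (¼)*0 = 9 + 0 = 9)
O(o) = 0 (O(o) = (3*2)*0 = 6*0 = 0)
h(f(-3))*O(-7) = 9*0 = 0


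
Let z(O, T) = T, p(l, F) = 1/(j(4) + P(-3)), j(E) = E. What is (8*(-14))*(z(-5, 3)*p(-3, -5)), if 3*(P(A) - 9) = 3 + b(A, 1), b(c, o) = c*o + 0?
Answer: -336/13 ≈ -25.846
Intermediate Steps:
b(c, o) = c*o
P(A) = 10 + A/3 (P(A) = 9 + (3 + A*1)/3 = 9 + (3 + A)/3 = 9 + (1 + A/3) = 10 + A/3)
p(l, F) = 1/13 (p(l, F) = 1/(4 + (10 + (⅓)*(-3))) = 1/(4 + (10 - 1)) = 1/(4 + 9) = 1/13)
(8*(-14))*(z(-5, 3)*p(-3, -5)) = (8*(-14))*(3*(1/13)) = -112*3/13 = -336/13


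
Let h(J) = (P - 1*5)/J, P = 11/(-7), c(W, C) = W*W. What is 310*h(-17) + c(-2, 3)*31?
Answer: 29016/119 ≈ 243.83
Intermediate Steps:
c(W, C) = W**2
P = -11/7 (P = 11*(-1/7) = -11/7 ≈ -1.5714)
h(J) = -46/(7*J) (h(J) = (-11/7 - 1*5)/J = (-11/7 - 5)/J = -46/(7*J))
310*h(-17) + c(-2, 3)*31 = 310*(-46/7/(-17)) + (-2)**2*31 = 310*(-46/7*(-1/17)) + 4*31 = 310*(46/119) + 124 = 14260/119 + 124 = 29016/119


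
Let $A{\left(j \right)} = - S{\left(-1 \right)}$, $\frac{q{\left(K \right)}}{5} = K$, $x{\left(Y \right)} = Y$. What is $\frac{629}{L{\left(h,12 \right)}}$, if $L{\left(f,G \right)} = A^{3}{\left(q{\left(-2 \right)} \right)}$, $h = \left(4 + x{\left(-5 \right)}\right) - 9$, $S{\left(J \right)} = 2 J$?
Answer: $\frac{629}{8} \approx 78.625$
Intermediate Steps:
$q{\left(K \right)} = 5 K$
$A{\left(j \right)} = 2$ ($A{\left(j \right)} = - 2 \left(-1\right) = \left(-1\right) \left(-2\right) = 2$)
$h = -10$ ($h = \left(4 - 5\right) - 9 = -1 - 9 = -10$)
$L{\left(f,G \right)} = 8$ ($L{\left(f,G \right)} = 2^{3} = 8$)
$\frac{629}{L{\left(h,12 \right)}} = \frac{629}{8}$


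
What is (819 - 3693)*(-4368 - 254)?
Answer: 13283628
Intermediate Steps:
(819 - 3693)*(-4368 - 254) = -2874*(-4622) = 13283628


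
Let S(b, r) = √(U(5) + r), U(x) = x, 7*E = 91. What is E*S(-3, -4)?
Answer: 13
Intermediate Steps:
E = 13 (E = (⅐)*91 = 13)
S(b, r) = √(5 + r)
E*S(-3, -4) = 13*√(5 - 4) = 13*√1 = 13*1 = 13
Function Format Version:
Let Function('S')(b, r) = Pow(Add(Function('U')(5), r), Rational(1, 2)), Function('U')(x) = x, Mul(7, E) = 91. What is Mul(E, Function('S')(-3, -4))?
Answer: 13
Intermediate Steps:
E = 13 (E = Mul(Rational(1, 7), 91) = 13)
Function('S')(b, r) = Pow(Add(5, r), Rational(1, 2))
Mul(E, Function('S')(-3, -4)) = Mul(13, Pow(Add(5, -4), Rational(1, 2))) = Mul(13, Pow(1, Rational(1, 2))) = Mul(13, 1) = 13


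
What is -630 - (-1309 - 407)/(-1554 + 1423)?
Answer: -84246/131 ≈ -643.10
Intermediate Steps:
-630 - (-1309 - 407)/(-1554 + 1423) = -630 - (-1716)/(-131) = -630 - (-1716)*(-1)/131 = -630 - 1*1716/131 = -630 - 1716/131 = -84246/131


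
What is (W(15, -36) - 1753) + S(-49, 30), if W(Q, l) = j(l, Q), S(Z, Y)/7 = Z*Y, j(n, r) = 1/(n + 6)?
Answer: -361291/30 ≈ -12043.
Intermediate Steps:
j(n, r) = 1/(6 + n)
S(Z, Y) = 7*Y*Z (S(Z, Y) = 7*(Z*Y) = 7*(Y*Z) = 7*Y*Z)
W(Q, l) = 1/(6 + l)
(W(15, -36) - 1753) + S(-49, 30) = (1/(6 - 36) - 1753) + 7*30*(-49) = (1/(-30) - 1753) - 10290 = (-1/30 - 1753) - 10290 = -52591/30 - 10290 = -361291/30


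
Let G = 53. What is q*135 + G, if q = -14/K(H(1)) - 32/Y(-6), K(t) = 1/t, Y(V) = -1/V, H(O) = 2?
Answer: -29647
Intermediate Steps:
q = -220 (q = -14/(1/2) - 32/((-1/(-6))) = -14/½ - 32/((-1*(-⅙))) = -14*2 - 32/⅙ = -28 - 32*6 = -28 - 192 = -220)
q*135 + G = -220*135 + 53 = -29700 + 53 = -29647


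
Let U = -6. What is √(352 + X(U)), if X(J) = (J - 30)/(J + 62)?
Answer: √68866/14 ≈ 18.745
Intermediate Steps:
X(J) = (-30 + J)/(62 + J)
√(352 + X(U)) = √(352 + (-30 - 6)/(62 - 6)) = √(352 - 36/56) = √(352 + (1/56)*(-36)) = √(352 - 9/14) = √(4919/14) = √68866/14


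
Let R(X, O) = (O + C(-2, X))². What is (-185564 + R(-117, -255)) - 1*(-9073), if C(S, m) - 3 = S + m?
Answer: -38850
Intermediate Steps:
C(S, m) = 3 + S + m (C(S, m) = 3 + (S + m) = 3 + S + m)
R(X, O) = (1 + O + X)² (R(X, O) = (O + (3 - 2 + X))² = (O + (1 + X))² = (1 + O + X)²)
(-185564 + R(-117, -255)) - 1*(-9073) = (-185564 + (1 - 255 - 117)²) - 1*(-9073) = (-185564 + (-371)²) + 9073 = (-185564 + 137641) + 9073 = -47923 + 9073 = -38850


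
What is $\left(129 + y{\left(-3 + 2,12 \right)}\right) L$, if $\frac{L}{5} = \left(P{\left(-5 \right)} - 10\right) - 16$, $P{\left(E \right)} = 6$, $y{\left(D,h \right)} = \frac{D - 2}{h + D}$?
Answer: $- \frac{141600}{11} \approx -12873.0$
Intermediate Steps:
$y{\left(D,h \right)} = \frac{-2 + D}{D + h}$
$L = -100$ ($L = 5 \left(\left(6 - 10\right) - 16\right) = 5 \left(-4 - 16\right) = 5 \left(-20\right) = -100$)
$\left(129 + y{\left(-3 + 2,12 \right)}\right) L = \left(129 + \frac{-2 + \left(-3 + 2\right)}{\left(-3 + 2\right) + 12}\right) \left(-100\right) = \left(129 + \frac{-2 - 1}{-1 + 12}\right) \left(-100\right) = \left(129 + \frac{1}{11} \left(-3\right)\right) \left(-100\right) = \left(129 - \frac{3}{11}\right) \left(-100\right) = \frac{1416}{11} \left(-100\right) = - \frac{141600}{11}$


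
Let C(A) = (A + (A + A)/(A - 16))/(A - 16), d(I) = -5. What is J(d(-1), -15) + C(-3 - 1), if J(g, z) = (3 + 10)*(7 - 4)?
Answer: 1959/50 ≈ 39.180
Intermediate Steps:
J(g, z) = 39 (J(g, z) = 13*3 = 39)
C(A) = (A + 2*A/(-16 + A))/(-16 + A) (C(A) = (A + (2*A)/(-16 + A))/(-16 + A) = (A + 2*A/(-16 + A))/(-16 + A))
J(d(-1), -15) + C(-3 - 1) = 39 + (-3 - 1)*(-14 + (-3 - 1))/(-16 + (-3 - 1))² = 39 - 4*(-14 - 4)/(-16 - 4)² = 39 - 4*(-18)/(-20)² = 39 - 4*1/400*(-18) = 39 + 9/50 = 1959/50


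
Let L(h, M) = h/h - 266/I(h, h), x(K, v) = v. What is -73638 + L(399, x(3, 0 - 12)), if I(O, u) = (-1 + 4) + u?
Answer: -14801170/201 ≈ -73638.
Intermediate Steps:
I(O, u) = 3 + u
L(h, M) = 1 - 266/(3 + h) (L(h, M) = h/h - 266/(3 + h) = 1 - 266/(3 + h))
-73638 + L(399, x(3, 0 - 12)) = -73638 + (-263 + 399)/(3 + 399) = -73638 + 136/402 = -73638 + (1/402)*136 = -73638 + 68/201 = -14801170/201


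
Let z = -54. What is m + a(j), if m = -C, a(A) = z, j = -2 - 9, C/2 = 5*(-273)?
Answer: 2676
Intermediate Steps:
C = -2730 (C = 2*(5*(-273)) = 2*(-1365) = -2730)
j = -11
a(A) = -54
m = 2730 (m = -1*(-2730) = 2730)
m + a(j) = 2730 - 54 = 2676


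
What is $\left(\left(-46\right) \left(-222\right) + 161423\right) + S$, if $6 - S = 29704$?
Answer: $141937$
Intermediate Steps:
$S = -29698$ ($S = 6 - 29704 = -29698$)
$\left(\left(-46\right) \left(-222\right) + 161423\right) + S = \left(\left(-46\right) \left(-222\right) + 161423\right) - 29698 = \left(10212 + 161423\right) - 29698 = 171635 - 29698 = 141937$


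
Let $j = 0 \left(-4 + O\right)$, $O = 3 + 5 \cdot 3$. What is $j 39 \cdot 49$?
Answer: $0$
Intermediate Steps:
$O = 18$ ($O = 3 + 15 = 18$)
$j = 0$ ($j = 0 \left(-4 + 18\right) = 0 \cdot 14 = 0$)
$j 39 \cdot 49 = 0 \cdot 39 \cdot 49 = 0 \cdot 49 = 0$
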